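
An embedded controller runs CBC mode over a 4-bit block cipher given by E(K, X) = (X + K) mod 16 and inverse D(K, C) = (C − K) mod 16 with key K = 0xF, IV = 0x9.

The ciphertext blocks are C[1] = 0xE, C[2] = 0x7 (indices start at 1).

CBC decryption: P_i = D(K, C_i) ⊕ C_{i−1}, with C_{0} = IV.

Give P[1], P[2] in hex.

P[1]: D(K, 0xE) = 0xF; 0xF ⊕ 0x9 = 0x6.
P[2]: D(K, 0x7) = 0x8; 0x8 ⊕ 0xE = 0x6.

P[1] = 0x6, P[2] = 0x6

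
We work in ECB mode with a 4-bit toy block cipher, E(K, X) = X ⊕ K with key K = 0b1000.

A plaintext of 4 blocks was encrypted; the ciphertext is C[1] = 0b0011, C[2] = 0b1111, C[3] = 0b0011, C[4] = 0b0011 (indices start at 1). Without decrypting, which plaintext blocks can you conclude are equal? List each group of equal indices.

P[1] = P[3] = P[4]

ECB encrypts each block independently with the same key, so equal ciphertext blocks imply equal plaintext blocks.
C[1] = C[3] = C[4] = 0b0011, so P[1] = P[3] = P[4].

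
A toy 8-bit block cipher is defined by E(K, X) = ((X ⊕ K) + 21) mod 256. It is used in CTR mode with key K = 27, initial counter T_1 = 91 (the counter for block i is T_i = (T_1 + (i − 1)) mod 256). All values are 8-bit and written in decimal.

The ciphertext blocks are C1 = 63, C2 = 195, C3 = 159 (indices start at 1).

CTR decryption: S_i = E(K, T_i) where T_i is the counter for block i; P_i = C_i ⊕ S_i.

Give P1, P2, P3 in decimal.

P1: T = 91, S = E(K, T) = 85; 63 ⊕ 85 = 106.
P2: T = 92, S = E(K, T) = 92; 195 ⊕ 92 = 159.
P3: T = 93, S = E(K, T) = 91; 159 ⊕ 91 = 196.

P1 = 106, P2 = 159, P3 = 196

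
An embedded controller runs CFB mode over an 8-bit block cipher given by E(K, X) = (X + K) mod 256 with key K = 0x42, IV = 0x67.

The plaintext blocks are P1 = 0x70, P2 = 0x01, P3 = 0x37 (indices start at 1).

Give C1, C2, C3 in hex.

C1 = 0xD9, C2 = 0x1A, C3 = 0x6B

CFB encryption: C_i = P_i ⊕ E(K, C_{i−1}), with C_{0} = IV.
C1: E(K, 0x67) = 0xA9; 0x70 ⊕ 0xA9 = 0xD9.
C2: E(K, 0xD9) = 0x1B; 0x01 ⊕ 0x1B = 0x1A.
C3: E(K, 0x1A) = 0x5C; 0x37 ⊕ 0x5C = 0x6B.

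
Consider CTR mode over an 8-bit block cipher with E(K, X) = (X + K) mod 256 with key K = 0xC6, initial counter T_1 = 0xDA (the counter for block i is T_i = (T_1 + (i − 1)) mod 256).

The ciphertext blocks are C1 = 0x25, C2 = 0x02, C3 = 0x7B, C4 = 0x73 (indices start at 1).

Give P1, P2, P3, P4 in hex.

P1 = 0x85, P2 = 0xA3, P3 = 0xD9, P4 = 0xD0

CTR decryption: S_i = E(K, T_i) where T_i is the counter for block i; P_i = C_i ⊕ S_i.
P1: T = 0xDA, S = E(K, T) = 0xA0; 0x25 ⊕ 0xA0 = 0x85.
P2: T = 0xDB, S = E(K, T) = 0xA1; 0x02 ⊕ 0xA1 = 0xA3.
P3: T = 0xDC, S = E(K, T) = 0xA2; 0x7B ⊕ 0xA2 = 0xD9.
P4: T = 0xDD, S = E(K, T) = 0xA3; 0x73 ⊕ 0xA3 = 0xD0.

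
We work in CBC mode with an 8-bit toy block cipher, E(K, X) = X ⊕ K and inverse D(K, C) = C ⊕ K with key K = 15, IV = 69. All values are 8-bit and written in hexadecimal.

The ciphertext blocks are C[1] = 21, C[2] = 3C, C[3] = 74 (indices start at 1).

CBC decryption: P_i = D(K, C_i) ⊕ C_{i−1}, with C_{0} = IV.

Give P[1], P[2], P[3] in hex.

P[1] = 5D, P[2] = 08, P[3] = 5D

P[1]: D(K, 21) = 34; 34 ⊕ 69 = 5D.
P[2]: D(K, 3C) = 29; 29 ⊕ 21 = 08.
P[3]: D(K, 74) = 61; 61 ⊕ 3C = 5D.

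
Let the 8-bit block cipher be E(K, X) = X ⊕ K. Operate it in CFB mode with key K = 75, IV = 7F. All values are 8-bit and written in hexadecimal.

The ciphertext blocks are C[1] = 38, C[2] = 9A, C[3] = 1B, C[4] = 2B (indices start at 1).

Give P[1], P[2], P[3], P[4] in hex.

CFB decryption: P_i = C_i ⊕ E(K, C_{i−1}), with C_{0} = IV.
P[1]: E(K, 7F) = 0A; 38 ⊕ 0A = 32.
P[2]: E(K, 38) = 4D; 9A ⊕ 4D = D7.
P[3]: E(K, 9A) = EF; 1B ⊕ EF = F4.
P[4]: E(K, 1B) = 6E; 2B ⊕ 6E = 45.

P[1] = 32, P[2] = D7, P[3] = F4, P[4] = 45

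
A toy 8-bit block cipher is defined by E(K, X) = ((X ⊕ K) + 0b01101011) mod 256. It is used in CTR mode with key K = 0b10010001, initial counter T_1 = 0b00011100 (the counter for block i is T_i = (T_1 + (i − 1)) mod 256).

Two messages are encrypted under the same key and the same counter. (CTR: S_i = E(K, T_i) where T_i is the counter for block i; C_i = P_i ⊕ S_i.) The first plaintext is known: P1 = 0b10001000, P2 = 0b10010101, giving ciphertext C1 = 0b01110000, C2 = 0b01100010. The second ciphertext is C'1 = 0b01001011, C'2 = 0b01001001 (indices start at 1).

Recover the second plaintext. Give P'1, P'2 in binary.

P'1 = 0b10110011, P'2 = 0b10111110

In CTR with a reused counter, both messages share the same keystream S_i, so C_i ⊕ C'_i = P_i ⊕ P'_i and thus P'_i = P_i ⊕ C_i ⊕ C'_i.
P'1: 0b10001000 ⊕ 0b01110000 ⊕ 0b01001011 = 0b10110011.
P'2: 0b10010101 ⊕ 0b01100010 ⊕ 0b01001001 = 0b10111110.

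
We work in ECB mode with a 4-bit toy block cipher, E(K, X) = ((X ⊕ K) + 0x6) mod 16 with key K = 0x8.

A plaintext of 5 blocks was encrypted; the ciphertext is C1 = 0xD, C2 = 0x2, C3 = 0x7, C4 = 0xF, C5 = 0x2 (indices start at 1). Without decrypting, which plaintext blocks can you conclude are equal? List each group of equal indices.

P2 = P5

ECB encrypts each block independently with the same key, so equal ciphertext blocks imply equal plaintext blocks.
C2 = C5 = 0x2, so P2 = P5.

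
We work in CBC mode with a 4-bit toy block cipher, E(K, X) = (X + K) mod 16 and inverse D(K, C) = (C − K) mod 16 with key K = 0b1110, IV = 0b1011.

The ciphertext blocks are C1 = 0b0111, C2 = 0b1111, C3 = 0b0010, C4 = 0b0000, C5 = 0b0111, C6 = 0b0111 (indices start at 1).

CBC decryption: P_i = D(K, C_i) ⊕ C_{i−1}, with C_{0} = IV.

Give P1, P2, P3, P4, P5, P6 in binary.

P1: D(K, 0b0111) = 0b1001; 0b1001 ⊕ 0b1011 = 0b0010.
P2: D(K, 0b1111) = 0b0001; 0b0001 ⊕ 0b0111 = 0b0110.
P3: D(K, 0b0010) = 0b0100; 0b0100 ⊕ 0b1111 = 0b1011.
P4: D(K, 0b0000) = 0b0010; 0b0010 ⊕ 0b0010 = 0b0000.
P5: D(K, 0b0111) = 0b1001; 0b1001 ⊕ 0b0000 = 0b1001.
P6: D(K, 0b0111) = 0b1001; 0b1001 ⊕ 0b0111 = 0b1110.

P1 = 0b0010, P2 = 0b0110, P3 = 0b1011, P4 = 0b0000, P5 = 0b1001, P6 = 0b1110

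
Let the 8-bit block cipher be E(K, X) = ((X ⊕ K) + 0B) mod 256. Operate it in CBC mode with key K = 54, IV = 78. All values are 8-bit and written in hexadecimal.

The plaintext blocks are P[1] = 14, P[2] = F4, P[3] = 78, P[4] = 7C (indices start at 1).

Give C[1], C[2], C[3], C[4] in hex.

C[1] = 43, C[2] = EE, C[3] = CD, C[4] = F0

CBC encryption: C_i = E(K, P_i ⊕ C_{i−1}), with C_{0} = IV.
C[1]: P[1] ⊕ 78 = 6C; E(K, 6C) = 43.
C[2]: P[2] ⊕ 43 = B7; E(K, B7) = EE.
C[3]: P[3] ⊕ EE = 96; E(K, 96) = CD.
C[4]: P[4] ⊕ CD = B1; E(K, B1) = F0.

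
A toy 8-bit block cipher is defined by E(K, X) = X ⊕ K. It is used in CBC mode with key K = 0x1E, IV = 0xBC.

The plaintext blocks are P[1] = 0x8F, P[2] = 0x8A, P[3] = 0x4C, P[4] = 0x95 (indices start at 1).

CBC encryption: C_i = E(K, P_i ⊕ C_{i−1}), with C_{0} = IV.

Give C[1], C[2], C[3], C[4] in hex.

C[1]: P[1] ⊕ 0xBC = 0x33; E(K, 0x33) = 0x2D.
C[2]: P[2] ⊕ 0x2D = 0xA7; E(K, 0xA7) = 0xB9.
C[3]: P[3] ⊕ 0xB9 = 0xF5; E(K, 0xF5) = 0xEB.
C[4]: P[4] ⊕ 0xEB = 0x7E; E(K, 0x7E) = 0x60.

C[1] = 0x2D, C[2] = 0xB9, C[3] = 0xEB, C[4] = 0x60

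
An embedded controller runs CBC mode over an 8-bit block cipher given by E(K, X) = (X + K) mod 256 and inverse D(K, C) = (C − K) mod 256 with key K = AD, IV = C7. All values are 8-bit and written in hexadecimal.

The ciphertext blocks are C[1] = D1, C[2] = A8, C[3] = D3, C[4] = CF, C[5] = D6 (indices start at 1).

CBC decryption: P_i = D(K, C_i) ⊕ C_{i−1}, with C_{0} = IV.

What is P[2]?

P[2] = 2A

P[2]: D(K, A8) = FB; FB ⊕ D1 = 2A.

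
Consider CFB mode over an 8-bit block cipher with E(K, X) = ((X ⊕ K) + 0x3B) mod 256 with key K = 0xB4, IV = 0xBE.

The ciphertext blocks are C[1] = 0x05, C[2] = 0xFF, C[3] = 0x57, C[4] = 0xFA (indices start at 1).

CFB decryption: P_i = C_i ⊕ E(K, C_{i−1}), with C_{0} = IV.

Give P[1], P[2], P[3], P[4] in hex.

P[1]: E(K, 0xBE) = 0x45; 0x05 ⊕ 0x45 = 0x40.
P[2]: E(K, 0x05) = 0xEC; 0xFF ⊕ 0xEC = 0x13.
P[3]: E(K, 0xFF) = 0x86; 0x57 ⊕ 0x86 = 0xD1.
P[4]: E(K, 0x57) = 0x1E; 0xFA ⊕ 0x1E = 0xE4.

P[1] = 0x40, P[2] = 0x13, P[3] = 0xD1, P[4] = 0xE4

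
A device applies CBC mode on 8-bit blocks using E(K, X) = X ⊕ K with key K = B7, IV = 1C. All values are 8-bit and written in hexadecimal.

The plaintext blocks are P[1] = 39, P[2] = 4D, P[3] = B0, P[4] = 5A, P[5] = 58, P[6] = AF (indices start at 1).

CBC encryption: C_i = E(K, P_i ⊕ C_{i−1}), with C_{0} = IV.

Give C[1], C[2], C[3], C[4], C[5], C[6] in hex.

C[1] = 92, C[2] = 68, C[3] = 6F, C[4] = 82, C[5] = 6D, C[6] = 75

C[1]: P[1] ⊕ 1C = 25; E(K, 25) = 92.
C[2]: P[2] ⊕ 92 = DF; E(K, DF) = 68.
C[3]: P[3] ⊕ 68 = D8; E(K, D8) = 6F.
C[4]: P[4] ⊕ 6F = 35; E(K, 35) = 82.
C[5]: P[5] ⊕ 82 = DA; E(K, DA) = 6D.
C[6]: P[6] ⊕ 6D = C2; E(K, C2) = 75.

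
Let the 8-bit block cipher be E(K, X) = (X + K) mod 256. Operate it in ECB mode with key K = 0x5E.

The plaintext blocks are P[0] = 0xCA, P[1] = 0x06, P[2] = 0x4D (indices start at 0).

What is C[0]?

ECB encryption: C_i = E(K, P_i).
C[0]: E(K, 0xCA) = 0x28.

C[0] = 0x28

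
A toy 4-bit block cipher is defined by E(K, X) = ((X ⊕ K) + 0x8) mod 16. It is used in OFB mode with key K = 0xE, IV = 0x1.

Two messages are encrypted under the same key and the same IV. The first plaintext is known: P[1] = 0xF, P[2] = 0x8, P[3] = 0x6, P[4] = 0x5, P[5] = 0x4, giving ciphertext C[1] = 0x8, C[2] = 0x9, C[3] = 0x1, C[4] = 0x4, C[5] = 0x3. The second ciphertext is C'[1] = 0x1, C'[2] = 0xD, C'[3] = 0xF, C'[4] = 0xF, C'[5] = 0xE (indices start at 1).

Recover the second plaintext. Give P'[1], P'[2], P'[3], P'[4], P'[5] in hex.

In OFB with a reused IV, both messages share the same keystream S_i, so C_i ⊕ C'_i = P_i ⊕ P'_i and thus P'_i = P_i ⊕ C_i ⊕ C'_i.
P'[1]: 0xF ⊕ 0x8 ⊕ 0x1 = 0x6.
P'[2]: 0x8 ⊕ 0x9 ⊕ 0xD = 0xC.
P'[3]: 0x6 ⊕ 0x1 ⊕ 0xF = 0x8.
P'[4]: 0x5 ⊕ 0x4 ⊕ 0xF = 0xE.
P'[5]: 0x4 ⊕ 0x3 ⊕ 0xE = 0x9.

P'[1] = 0x6, P'[2] = 0xC, P'[3] = 0x8, P'[4] = 0xE, P'[5] = 0x9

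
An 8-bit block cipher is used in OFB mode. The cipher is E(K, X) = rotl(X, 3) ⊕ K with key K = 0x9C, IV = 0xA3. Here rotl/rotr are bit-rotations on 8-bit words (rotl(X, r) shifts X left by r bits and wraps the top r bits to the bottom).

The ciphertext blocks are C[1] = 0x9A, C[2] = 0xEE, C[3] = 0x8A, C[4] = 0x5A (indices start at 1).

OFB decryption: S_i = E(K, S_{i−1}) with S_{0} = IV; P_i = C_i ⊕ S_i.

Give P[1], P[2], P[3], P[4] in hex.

P[1]: S = E(K, 0xA3) = 0x81; 0x9A ⊕ 0x81 = 0x1B.
P[2]: S = E(K, 0x81) = 0x90; 0xEE ⊕ 0x90 = 0x7E.
P[3]: S = E(K, 0x90) = 0x18; 0x8A ⊕ 0x18 = 0x92.
P[4]: S = E(K, 0x18) = 0x5C; 0x5A ⊕ 0x5C = 0x06.

P[1] = 0x1B, P[2] = 0x7E, P[3] = 0x92, P[4] = 0x06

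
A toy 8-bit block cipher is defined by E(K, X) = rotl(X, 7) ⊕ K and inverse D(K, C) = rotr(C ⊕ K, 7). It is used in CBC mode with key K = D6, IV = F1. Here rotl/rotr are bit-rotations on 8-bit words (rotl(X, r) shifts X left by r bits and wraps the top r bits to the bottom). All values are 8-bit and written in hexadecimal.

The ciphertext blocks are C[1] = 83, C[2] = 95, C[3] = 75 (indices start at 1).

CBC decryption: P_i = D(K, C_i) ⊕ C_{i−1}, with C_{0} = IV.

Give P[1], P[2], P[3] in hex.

P[1]: D(K, 83) = AA; AA ⊕ F1 = 5B.
P[2]: D(K, 95) = 86; 86 ⊕ 83 = 05.
P[3]: D(K, 75) = 47; 47 ⊕ 95 = D2.

P[1] = 5B, P[2] = 05, P[3] = D2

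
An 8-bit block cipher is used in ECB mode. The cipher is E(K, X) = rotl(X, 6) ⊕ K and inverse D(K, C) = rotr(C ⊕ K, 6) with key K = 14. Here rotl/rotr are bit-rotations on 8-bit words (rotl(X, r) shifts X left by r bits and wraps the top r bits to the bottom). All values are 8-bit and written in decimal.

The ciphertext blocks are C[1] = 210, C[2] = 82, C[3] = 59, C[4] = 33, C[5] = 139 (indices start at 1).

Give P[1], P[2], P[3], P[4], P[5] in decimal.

P[1] = 115, P[2] = 113, P[3] = 212, P[4] = 188, P[5] = 22

ECB decryption: P_i = D(K, C_i).
P[1]: D(K, 210) = 115.
P[2]: D(K, 82) = 113.
P[3]: D(K, 59) = 212.
P[4]: D(K, 33) = 188.
P[5]: D(K, 139) = 22.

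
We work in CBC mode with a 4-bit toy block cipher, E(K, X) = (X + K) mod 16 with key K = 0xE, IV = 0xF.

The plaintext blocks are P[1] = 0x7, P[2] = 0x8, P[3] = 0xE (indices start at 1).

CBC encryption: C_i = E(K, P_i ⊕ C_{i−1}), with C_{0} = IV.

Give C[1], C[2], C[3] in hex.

C[1]: P[1] ⊕ 0xF = 0x8; E(K, 0x8) = 0x6.
C[2]: P[2] ⊕ 0x6 = 0xE; E(K, 0xE) = 0xC.
C[3]: P[3] ⊕ 0xC = 0x2; E(K, 0x2) = 0x0.

C[1] = 0x6, C[2] = 0xC, C[3] = 0x0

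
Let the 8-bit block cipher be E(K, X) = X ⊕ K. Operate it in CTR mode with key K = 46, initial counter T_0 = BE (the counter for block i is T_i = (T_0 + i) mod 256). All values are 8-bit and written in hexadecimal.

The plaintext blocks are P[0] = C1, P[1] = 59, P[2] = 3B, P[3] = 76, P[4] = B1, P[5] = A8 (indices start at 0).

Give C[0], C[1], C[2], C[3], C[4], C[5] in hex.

CTR encryption: S_i = E(K, T_i) where T_i is the counter for block i; C_i = P_i ⊕ S_i.
C[0]: T = BE, S = E(K, T) = F8; C1 ⊕ F8 = 39.
C[1]: T = BF, S = E(K, T) = F9; 59 ⊕ F9 = A0.
C[2]: T = C0, S = E(K, T) = 86; 3B ⊕ 86 = BD.
C[3]: T = C1, S = E(K, T) = 87; 76 ⊕ 87 = F1.
C[4]: T = C2, S = E(K, T) = 84; B1 ⊕ 84 = 35.
C[5]: T = C3, S = E(K, T) = 85; A8 ⊕ 85 = 2D.

C[0] = 39, C[1] = A0, C[2] = BD, C[3] = F1, C[4] = 35, C[5] = 2D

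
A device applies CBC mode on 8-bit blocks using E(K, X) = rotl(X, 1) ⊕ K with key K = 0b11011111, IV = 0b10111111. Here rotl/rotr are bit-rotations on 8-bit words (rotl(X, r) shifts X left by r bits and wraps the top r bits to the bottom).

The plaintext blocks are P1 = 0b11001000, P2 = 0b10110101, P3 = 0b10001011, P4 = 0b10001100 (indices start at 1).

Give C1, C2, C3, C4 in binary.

CBC encryption: C_i = E(K, P_i ⊕ C_{i−1}), with C_{0} = IV.
C1: P1 ⊕ 0b10111111 = 0b01110111; E(K, 0b01110111) = 0b00110001.
C2: P2 ⊕ 0b00110001 = 0b10000100; E(K, 0b10000100) = 0b11010110.
C3: P3 ⊕ 0b11010110 = 0b01011101; E(K, 0b01011101) = 0b01100101.
C4: P4 ⊕ 0b01100101 = 0b11101001; E(K, 0b11101001) = 0b00001100.

C1 = 0b00110001, C2 = 0b11010110, C3 = 0b01100101, C4 = 0b00001100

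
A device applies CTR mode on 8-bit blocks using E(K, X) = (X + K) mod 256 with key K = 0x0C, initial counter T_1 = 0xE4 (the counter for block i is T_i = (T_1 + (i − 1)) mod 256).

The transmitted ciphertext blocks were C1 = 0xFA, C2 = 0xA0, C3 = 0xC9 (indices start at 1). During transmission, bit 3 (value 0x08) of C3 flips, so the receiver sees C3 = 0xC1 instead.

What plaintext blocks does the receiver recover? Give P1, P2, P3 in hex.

CTR decryption: S_i = E(K, T_i) where T_i is the counter for block i; P_i = C_i ⊕ S_i.
Only C3 changed, to 0xC1. In CTR, a change in C_i flips the same bit in P_i only; the keystream is unaffected. Decrypting the received ciphertext:
P1: T = 0xE4, S = E(K, T) = 0xF0; 0xFA ⊕ 0xF0 = 0x0A.
P2: T = 0xE5, S = E(K, T) = 0xF1; 0xA0 ⊕ 0xF1 = 0x51.
P3: T = 0xE6, S = E(K, T) = 0xF2; 0xC1 ⊕ 0xF2 = 0x33.
Blocks that differ from the original plaintext: P3.

P1 = 0x0A, P2 = 0x51, P3 = 0x33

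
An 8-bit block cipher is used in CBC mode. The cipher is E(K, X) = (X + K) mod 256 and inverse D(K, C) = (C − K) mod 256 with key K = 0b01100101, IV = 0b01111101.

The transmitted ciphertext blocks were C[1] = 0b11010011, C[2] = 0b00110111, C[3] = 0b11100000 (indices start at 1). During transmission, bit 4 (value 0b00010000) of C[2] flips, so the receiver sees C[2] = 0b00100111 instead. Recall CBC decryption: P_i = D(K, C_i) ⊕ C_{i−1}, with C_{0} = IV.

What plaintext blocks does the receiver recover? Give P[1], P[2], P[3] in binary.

P[1] = 0b00010011, P[2] = 0b00010001, P[3] = 0b01011100

Only C[2] changed, to 0b00100111. In CBC, a change in C_i garbles P_i and flips the same bit in P_{i+1}. Decrypting the received ciphertext:
P[1]: D(K, 0b11010011) = 0b01101110; 0b01101110 ⊕ 0b01111101 = 0b00010011.
P[2]: D(K, 0b00100111) = 0b11000010; 0b11000010 ⊕ 0b11010011 = 0b00010001.
P[3]: D(K, 0b11100000) = 0b01111011; 0b01111011 ⊕ 0b00100111 = 0b01011100.
Blocks that differ from the original plaintext: P[2], P[3].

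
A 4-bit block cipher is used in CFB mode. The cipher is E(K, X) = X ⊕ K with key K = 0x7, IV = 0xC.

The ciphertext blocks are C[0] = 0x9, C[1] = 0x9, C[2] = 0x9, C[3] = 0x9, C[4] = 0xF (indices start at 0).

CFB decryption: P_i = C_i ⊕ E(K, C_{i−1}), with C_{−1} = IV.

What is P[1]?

P[1]: E(K, 0x9) = 0xE; 0x9 ⊕ 0xE = 0x7.

P[1] = 0x7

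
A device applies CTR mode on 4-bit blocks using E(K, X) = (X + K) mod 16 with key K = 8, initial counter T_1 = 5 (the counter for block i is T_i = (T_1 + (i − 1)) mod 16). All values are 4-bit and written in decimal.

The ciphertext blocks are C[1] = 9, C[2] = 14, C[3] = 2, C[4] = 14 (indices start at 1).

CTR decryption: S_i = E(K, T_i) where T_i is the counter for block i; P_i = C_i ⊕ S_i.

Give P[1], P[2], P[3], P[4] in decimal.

P[1]: T = 5, S = E(K, T) = 13; 9 ⊕ 13 = 4.
P[2]: T = 6, S = E(K, T) = 14; 14 ⊕ 14 = 0.
P[3]: T = 7, S = E(K, T) = 15; 2 ⊕ 15 = 13.
P[4]: T = 8, S = E(K, T) = 0; 14 ⊕ 0 = 14.

P[1] = 4, P[2] = 0, P[3] = 13, P[4] = 14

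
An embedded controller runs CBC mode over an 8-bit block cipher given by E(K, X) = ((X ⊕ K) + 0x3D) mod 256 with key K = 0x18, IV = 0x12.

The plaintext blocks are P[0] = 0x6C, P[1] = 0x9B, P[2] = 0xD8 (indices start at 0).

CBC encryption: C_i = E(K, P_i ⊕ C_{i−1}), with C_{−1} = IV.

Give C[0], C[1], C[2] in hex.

C[0]: P[0] ⊕ 0x12 = 0x7E; E(K, 0x7E) = 0xA3.
C[1]: P[1] ⊕ 0xA3 = 0x38; E(K, 0x38) = 0x5D.
C[2]: P[2] ⊕ 0x5D = 0x85; E(K, 0x85) = 0xDA.

C[0] = 0xA3, C[1] = 0x5D, C[2] = 0xDA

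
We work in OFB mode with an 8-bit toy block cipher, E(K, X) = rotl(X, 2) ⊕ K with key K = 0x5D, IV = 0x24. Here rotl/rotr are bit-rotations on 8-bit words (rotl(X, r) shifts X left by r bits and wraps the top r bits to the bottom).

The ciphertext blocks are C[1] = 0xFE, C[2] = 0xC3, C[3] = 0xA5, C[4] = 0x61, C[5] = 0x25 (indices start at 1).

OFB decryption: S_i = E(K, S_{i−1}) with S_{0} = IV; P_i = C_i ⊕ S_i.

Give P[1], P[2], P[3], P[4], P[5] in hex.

P[1]: S = E(K, 0x24) = 0xCD; 0xFE ⊕ 0xCD = 0x33.
P[2]: S = E(K, 0xCD) = 0x6A; 0xC3 ⊕ 0x6A = 0xA9.
P[3]: S = E(K, 0x6A) = 0xF4; 0xA5 ⊕ 0xF4 = 0x51.
P[4]: S = E(K, 0xF4) = 0x8E; 0x61 ⊕ 0x8E = 0xEF.
P[5]: S = E(K, 0x8E) = 0x67; 0x25 ⊕ 0x67 = 0x42.

P[1] = 0x33, P[2] = 0xA9, P[3] = 0x51, P[4] = 0xEF, P[5] = 0x42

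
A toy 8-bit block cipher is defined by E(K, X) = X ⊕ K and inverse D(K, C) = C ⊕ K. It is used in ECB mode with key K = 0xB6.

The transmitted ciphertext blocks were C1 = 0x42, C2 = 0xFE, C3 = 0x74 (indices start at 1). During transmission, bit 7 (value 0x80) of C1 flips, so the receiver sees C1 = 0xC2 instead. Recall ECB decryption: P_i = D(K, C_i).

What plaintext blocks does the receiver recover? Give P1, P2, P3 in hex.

P1 = 0x74, P2 = 0x48, P3 = 0xC2

Only C1 changed, to 0xC2. In ECB, a change in C_i affects only P_i. Decrypting the received ciphertext:
P1: D(K, 0xC2) = 0x74.
P2: D(K, 0xFE) = 0x48.
P3: D(K, 0x74) = 0xC2.
Blocks that differ from the original plaintext: P1.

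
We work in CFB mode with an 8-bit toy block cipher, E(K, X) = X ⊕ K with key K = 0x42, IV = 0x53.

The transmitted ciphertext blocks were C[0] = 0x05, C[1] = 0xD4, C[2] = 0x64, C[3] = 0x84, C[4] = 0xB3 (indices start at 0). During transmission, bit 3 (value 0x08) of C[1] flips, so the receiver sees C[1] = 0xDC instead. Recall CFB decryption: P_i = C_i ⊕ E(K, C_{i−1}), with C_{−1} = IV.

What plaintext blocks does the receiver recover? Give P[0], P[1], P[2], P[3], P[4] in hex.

P[0] = 0x14, P[1] = 0x9B, P[2] = 0xFA, P[3] = 0xA2, P[4] = 0x75

Only C[1] changed, to 0xDC. In CFB, a change in C_i flips the same bit in P_i and garbles P_{i+1}. Decrypting the received ciphertext:
P[0]: E(K, 0x53) = 0x11; 0x05 ⊕ 0x11 = 0x14.
P[1]: E(K, 0x05) = 0x47; 0xDC ⊕ 0x47 = 0x9B.
P[2]: E(K, 0xDC) = 0x9E; 0x64 ⊕ 0x9E = 0xFA.
P[3]: E(K, 0x64) = 0x26; 0x84 ⊕ 0x26 = 0xA2.
P[4]: E(K, 0x84) = 0xC6; 0xB3 ⊕ 0xC6 = 0x75.
Blocks that differ from the original plaintext: P[1], P[2].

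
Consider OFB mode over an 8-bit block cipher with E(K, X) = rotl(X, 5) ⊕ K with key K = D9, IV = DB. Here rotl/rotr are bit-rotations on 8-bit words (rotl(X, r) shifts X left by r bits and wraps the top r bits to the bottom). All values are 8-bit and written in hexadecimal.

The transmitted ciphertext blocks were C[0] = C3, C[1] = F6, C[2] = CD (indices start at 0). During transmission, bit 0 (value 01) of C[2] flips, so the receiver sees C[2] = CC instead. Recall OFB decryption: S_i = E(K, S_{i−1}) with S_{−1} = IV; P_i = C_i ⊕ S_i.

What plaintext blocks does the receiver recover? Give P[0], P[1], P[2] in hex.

Only C[2] changed, to CC. In OFB, a change in C_i flips the same bit in P_i only; the keystream is unaffected. Decrypting the received ciphertext:
P[0]: S = E(K, DB) = A2; C3 ⊕ A2 = 61.
P[1]: S = E(K, A2) = 8D; F6 ⊕ 8D = 7B.
P[2]: S = E(K, 8D) = 68; CC ⊕ 68 = A4.
Blocks that differ from the original plaintext: P[2].

P[0] = 61, P[1] = 7B, P[2] = A4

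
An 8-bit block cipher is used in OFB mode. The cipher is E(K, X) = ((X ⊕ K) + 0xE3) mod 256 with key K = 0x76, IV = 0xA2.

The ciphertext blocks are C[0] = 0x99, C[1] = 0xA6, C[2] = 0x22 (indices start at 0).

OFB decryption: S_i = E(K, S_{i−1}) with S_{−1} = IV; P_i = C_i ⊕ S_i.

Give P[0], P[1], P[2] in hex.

P[0]: S = E(K, 0xA2) = 0xB7; 0x99 ⊕ 0xB7 = 0x2E.
P[1]: S = E(K, 0xB7) = 0xA4; 0xA6 ⊕ 0xA4 = 0x02.
P[2]: S = E(K, 0xA4) = 0xB5; 0x22 ⊕ 0xB5 = 0x97.

P[0] = 0x2E, P[1] = 0x02, P[2] = 0x97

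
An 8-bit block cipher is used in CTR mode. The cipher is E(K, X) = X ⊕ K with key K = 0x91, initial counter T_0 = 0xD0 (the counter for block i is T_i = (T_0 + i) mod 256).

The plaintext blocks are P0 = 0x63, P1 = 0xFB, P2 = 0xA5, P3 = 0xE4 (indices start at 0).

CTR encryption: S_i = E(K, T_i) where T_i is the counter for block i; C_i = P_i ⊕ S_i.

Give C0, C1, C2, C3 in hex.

C0 = 0x22, C1 = 0xBB, C2 = 0xE6, C3 = 0xA6

C0: T = 0xD0, S = E(K, T) = 0x41; 0x63 ⊕ 0x41 = 0x22.
C1: T = 0xD1, S = E(K, T) = 0x40; 0xFB ⊕ 0x40 = 0xBB.
C2: T = 0xD2, S = E(K, T) = 0x43; 0xA5 ⊕ 0x43 = 0xE6.
C3: T = 0xD3, S = E(K, T) = 0x42; 0xE4 ⊕ 0x42 = 0xA6.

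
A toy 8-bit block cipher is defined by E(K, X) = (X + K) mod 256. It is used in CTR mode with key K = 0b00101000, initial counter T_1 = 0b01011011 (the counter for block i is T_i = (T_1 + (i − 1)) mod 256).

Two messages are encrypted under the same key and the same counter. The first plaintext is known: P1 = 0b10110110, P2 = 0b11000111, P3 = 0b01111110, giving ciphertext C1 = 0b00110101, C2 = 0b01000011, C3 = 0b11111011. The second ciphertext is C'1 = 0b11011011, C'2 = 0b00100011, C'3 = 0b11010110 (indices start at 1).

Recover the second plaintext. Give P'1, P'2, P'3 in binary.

P'1 = 0b01011000, P'2 = 0b10100111, P'3 = 0b01010011

In CTR with a reused counter, both messages share the same keystream S_i, so C_i ⊕ C'_i = P_i ⊕ P'_i and thus P'_i = P_i ⊕ C_i ⊕ C'_i.
P'1: 0b10110110 ⊕ 0b00110101 ⊕ 0b11011011 = 0b01011000.
P'2: 0b11000111 ⊕ 0b01000011 ⊕ 0b00100011 = 0b10100111.
P'3: 0b01111110 ⊕ 0b11111011 ⊕ 0b11010110 = 0b01010011.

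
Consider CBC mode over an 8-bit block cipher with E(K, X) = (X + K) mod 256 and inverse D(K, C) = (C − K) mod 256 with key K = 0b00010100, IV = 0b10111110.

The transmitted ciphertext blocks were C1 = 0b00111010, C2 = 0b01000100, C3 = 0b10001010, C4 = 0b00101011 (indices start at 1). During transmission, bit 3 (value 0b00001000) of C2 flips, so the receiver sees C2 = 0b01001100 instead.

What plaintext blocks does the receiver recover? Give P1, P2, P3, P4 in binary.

P1 = 0b10011000, P2 = 0b00000010, P3 = 0b00111010, P4 = 0b10011101

CBC decryption: P_i = D(K, C_i) ⊕ C_{i−1}, with C_{0} = IV.
Only C2 changed, to 0b01001100. In CBC, a change in C_i garbles P_i and flips the same bit in P_{i+1}. Decrypting the received ciphertext:
P1: D(K, 0b00111010) = 0b00100110; 0b00100110 ⊕ 0b10111110 = 0b10011000.
P2: D(K, 0b01001100) = 0b00111000; 0b00111000 ⊕ 0b00111010 = 0b00000010.
P3: D(K, 0b10001010) = 0b01110110; 0b01110110 ⊕ 0b01001100 = 0b00111010.
P4: D(K, 0b00101011) = 0b00010111; 0b00010111 ⊕ 0b10001010 = 0b10011101.
Blocks that differ from the original plaintext: P2, P3.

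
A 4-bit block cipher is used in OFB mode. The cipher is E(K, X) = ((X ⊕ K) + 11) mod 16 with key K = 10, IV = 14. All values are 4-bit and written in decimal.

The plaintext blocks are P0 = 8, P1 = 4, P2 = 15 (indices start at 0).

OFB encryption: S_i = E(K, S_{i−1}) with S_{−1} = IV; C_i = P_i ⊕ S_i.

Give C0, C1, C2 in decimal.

C0 = 7, C1 = 4, C2 = 10

C0: S = E(K, 14) = 15; 8 ⊕ 15 = 7.
C1: S = E(K, 15) = 0; 4 ⊕ 0 = 4.
C2: S = E(K, 0) = 5; 15 ⊕ 5 = 10.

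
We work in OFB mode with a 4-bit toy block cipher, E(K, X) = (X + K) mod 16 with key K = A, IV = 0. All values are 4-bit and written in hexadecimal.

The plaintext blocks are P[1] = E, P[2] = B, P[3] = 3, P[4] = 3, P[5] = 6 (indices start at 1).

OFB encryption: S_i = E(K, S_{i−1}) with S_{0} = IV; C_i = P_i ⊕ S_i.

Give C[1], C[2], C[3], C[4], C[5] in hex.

C[1]: S = E(K, 0) = A; E ⊕ A = 4.
C[2]: S = E(K, A) = 4; B ⊕ 4 = F.
C[3]: S = E(K, 4) = E; 3 ⊕ E = D.
C[4]: S = E(K, E) = 8; 3 ⊕ 8 = B.
C[5]: S = E(K, 8) = 2; 6 ⊕ 2 = 4.

C[1] = 4, C[2] = F, C[3] = D, C[4] = B, C[5] = 4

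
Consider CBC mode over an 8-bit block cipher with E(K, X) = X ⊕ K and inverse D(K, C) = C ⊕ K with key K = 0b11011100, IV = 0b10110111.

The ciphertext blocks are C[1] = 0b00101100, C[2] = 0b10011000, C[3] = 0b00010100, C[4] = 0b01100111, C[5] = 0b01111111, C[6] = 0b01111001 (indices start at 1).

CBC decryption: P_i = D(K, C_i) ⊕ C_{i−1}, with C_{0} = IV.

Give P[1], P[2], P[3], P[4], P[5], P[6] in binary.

P[1] = 0b01000111, P[2] = 0b01101000, P[3] = 0b01010000, P[4] = 0b10101111, P[5] = 0b11000100, P[6] = 0b11011010

P[1]: D(K, 0b00101100) = 0b11110000; 0b11110000 ⊕ 0b10110111 = 0b01000111.
P[2]: D(K, 0b10011000) = 0b01000100; 0b01000100 ⊕ 0b00101100 = 0b01101000.
P[3]: D(K, 0b00010100) = 0b11001000; 0b11001000 ⊕ 0b10011000 = 0b01010000.
P[4]: D(K, 0b01100111) = 0b10111011; 0b10111011 ⊕ 0b00010100 = 0b10101111.
P[5]: D(K, 0b01111111) = 0b10100011; 0b10100011 ⊕ 0b01100111 = 0b11000100.
P[6]: D(K, 0b01111001) = 0b10100101; 0b10100101 ⊕ 0b01111111 = 0b11011010.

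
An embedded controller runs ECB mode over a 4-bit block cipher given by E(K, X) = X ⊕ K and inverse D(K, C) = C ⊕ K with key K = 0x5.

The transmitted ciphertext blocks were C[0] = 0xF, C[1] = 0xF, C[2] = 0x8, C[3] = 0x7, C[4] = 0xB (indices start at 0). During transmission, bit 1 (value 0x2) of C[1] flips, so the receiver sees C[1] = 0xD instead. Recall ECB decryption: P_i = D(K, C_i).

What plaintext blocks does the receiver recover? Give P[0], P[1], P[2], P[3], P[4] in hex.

Only C[1] changed, to 0xD. In ECB, a change in C_i affects only P_i. Decrypting the received ciphertext:
P[0]: D(K, 0xF) = 0xA.
P[1]: D(K, 0xD) = 0x8.
P[2]: D(K, 0x8) = 0xD.
P[3]: D(K, 0x7) = 0x2.
P[4]: D(K, 0xB) = 0xE.
Blocks that differ from the original plaintext: P[1].

P[0] = 0xA, P[1] = 0x8, P[2] = 0xD, P[3] = 0x2, P[4] = 0xE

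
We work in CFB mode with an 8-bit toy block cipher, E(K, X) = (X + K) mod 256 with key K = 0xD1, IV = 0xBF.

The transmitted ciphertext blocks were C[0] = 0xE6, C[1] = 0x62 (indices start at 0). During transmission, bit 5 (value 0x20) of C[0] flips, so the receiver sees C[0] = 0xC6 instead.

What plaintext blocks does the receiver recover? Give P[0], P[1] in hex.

P[0] = 0x56, P[1] = 0xF5

CFB decryption: P_i = C_i ⊕ E(K, C_{i−1}), with C_{−1} = IV.
Only C[0] changed, to 0xC6. In CFB, a change in C_i flips the same bit in P_i and garbles P_{i+1}. Decrypting the received ciphertext:
P[0]: E(K, 0xBF) = 0x90; 0xC6 ⊕ 0x90 = 0x56.
P[1]: E(K, 0xC6) = 0x97; 0x62 ⊕ 0x97 = 0xF5.
Blocks that differ from the original plaintext: P[0], P[1].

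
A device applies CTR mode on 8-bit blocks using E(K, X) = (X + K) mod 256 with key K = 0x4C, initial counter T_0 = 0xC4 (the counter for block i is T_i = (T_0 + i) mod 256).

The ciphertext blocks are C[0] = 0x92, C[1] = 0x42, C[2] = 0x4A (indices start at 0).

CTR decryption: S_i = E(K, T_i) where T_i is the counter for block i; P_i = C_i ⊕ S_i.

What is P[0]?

P[0] = 0x82

P[0]: T = 0xC4, S = E(K, T) = 0x10; 0x92 ⊕ 0x10 = 0x82.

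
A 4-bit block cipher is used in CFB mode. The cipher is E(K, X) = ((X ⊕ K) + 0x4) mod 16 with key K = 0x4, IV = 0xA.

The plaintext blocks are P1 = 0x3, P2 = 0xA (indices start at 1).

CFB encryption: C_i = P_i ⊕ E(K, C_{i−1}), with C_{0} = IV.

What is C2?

C2 = 0x3

C1: E(K, 0xA) = 0x2; 0x3 ⊕ 0x2 = 0x1.
C2: E(K, 0x1) = 0x9; 0xA ⊕ 0x9 = 0x3.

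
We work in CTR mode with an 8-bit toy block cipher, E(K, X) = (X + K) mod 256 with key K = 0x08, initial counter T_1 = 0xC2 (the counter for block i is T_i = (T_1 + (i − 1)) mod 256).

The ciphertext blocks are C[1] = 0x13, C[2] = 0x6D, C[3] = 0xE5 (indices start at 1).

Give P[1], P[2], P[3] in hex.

P[1] = 0xD9, P[2] = 0xA6, P[3] = 0x29

CTR decryption: S_i = E(K, T_i) where T_i is the counter for block i; P_i = C_i ⊕ S_i.
P[1]: T = 0xC2, S = E(K, T) = 0xCA; 0x13 ⊕ 0xCA = 0xD9.
P[2]: T = 0xC3, S = E(K, T) = 0xCB; 0x6D ⊕ 0xCB = 0xA6.
P[3]: T = 0xC4, S = E(K, T) = 0xCC; 0xE5 ⊕ 0xCC = 0x29.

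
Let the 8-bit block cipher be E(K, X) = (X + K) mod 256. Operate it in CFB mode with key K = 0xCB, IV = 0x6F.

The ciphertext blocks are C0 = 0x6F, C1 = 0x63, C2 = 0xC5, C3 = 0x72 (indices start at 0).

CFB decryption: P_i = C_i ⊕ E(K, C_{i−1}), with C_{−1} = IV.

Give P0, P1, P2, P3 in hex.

P0: E(K, 0x6F) = 0x3A; 0x6F ⊕ 0x3A = 0x55.
P1: E(K, 0x6F) = 0x3A; 0x63 ⊕ 0x3A = 0x59.
P2: E(K, 0x63) = 0x2E; 0xC5 ⊕ 0x2E = 0xEB.
P3: E(K, 0xC5) = 0x90; 0x72 ⊕ 0x90 = 0xE2.

P0 = 0x55, P1 = 0x59, P2 = 0xEB, P3 = 0xE2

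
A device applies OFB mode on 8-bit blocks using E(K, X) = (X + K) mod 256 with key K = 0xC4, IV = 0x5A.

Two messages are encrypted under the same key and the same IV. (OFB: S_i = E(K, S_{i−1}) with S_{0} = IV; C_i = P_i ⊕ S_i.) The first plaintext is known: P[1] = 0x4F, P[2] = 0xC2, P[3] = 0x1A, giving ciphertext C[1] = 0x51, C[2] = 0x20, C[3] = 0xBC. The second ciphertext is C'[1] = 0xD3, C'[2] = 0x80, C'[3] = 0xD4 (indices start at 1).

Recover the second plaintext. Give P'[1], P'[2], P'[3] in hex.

In OFB with a reused IV, both messages share the same keystream S_i, so C_i ⊕ C'_i = P_i ⊕ P'_i and thus P'_i = P_i ⊕ C_i ⊕ C'_i.
P'[1]: 0x4F ⊕ 0x51 ⊕ 0xD3 = 0xCD.
P'[2]: 0xC2 ⊕ 0x20 ⊕ 0x80 = 0x62.
P'[3]: 0x1A ⊕ 0xBC ⊕ 0xD4 = 0x72.

P'[1] = 0xCD, P'[2] = 0x62, P'[3] = 0x72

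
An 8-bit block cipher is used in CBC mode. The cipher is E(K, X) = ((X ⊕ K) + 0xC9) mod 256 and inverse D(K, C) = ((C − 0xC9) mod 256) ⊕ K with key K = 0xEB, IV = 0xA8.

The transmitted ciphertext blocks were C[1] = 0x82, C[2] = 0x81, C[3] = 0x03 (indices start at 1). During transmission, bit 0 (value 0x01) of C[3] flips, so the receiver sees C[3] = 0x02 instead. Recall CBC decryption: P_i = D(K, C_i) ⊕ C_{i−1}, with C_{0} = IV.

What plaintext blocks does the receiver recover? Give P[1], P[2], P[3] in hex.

Only C[3] changed, to 0x02. In CBC, a change in C_i garbles P_i and flips the same bit in P_{i+1}. Decrypting the received ciphertext:
P[1]: D(K, 0x82) = 0x52; 0x52 ⊕ 0xA8 = 0xFA.
P[2]: D(K, 0x81) = 0x53; 0x53 ⊕ 0x82 = 0xD1.
P[3]: D(K, 0x02) = 0xD2; 0xD2 ⊕ 0x81 = 0x53.
Blocks that differ from the original plaintext: P[3].

P[1] = 0xFA, P[2] = 0xD1, P[3] = 0x53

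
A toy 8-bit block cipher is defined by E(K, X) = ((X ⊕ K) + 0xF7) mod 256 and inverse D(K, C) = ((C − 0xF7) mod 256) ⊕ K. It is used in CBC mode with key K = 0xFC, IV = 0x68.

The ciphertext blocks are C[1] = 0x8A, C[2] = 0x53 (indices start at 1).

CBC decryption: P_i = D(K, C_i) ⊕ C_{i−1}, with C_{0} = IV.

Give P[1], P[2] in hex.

P[1] = 0x07, P[2] = 0x2A

P[1]: D(K, 0x8A) = 0x6F; 0x6F ⊕ 0x68 = 0x07.
P[2]: D(K, 0x53) = 0xA0; 0xA0 ⊕ 0x8A = 0x2A.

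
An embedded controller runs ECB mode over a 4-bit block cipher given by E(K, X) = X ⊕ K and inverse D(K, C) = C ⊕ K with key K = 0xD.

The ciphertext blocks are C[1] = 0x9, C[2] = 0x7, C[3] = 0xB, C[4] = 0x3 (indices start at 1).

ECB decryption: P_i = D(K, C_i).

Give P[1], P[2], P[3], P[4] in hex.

P[1] = 0x4, P[2] = 0xA, P[3] = 0x6, P[4] = 0xE

P[1]: D(K, 0x9) = 0x4.
P[2]: D(K, 0x7) = 0xA.
P[3]: D(K, 0xB) = 0x6.
P[4]: D(K, 0x3) = 0xE.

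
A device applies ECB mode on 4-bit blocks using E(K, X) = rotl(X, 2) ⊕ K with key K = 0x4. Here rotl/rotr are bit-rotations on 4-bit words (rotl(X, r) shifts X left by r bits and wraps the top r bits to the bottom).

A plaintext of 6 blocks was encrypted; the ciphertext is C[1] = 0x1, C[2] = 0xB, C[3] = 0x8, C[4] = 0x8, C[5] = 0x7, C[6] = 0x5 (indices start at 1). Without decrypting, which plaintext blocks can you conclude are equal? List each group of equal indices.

P[3] = P[4]

ECB encrypts each block independently with the same key, so equal ciphertext blocks imply equal plaintext blocks.
C[3] = C[4] = 0x8, so P[3] = P[4].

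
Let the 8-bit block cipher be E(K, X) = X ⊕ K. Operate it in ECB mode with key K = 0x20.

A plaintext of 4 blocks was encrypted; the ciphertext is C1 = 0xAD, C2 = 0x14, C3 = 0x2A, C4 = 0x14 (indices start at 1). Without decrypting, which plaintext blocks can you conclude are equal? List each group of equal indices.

P2 = P4

ECB encrypts each block independently with the same key, so equal ciphertext blocks imply equal plaintext blocks.
C2 = C4 = 0x14, so P2 = P4.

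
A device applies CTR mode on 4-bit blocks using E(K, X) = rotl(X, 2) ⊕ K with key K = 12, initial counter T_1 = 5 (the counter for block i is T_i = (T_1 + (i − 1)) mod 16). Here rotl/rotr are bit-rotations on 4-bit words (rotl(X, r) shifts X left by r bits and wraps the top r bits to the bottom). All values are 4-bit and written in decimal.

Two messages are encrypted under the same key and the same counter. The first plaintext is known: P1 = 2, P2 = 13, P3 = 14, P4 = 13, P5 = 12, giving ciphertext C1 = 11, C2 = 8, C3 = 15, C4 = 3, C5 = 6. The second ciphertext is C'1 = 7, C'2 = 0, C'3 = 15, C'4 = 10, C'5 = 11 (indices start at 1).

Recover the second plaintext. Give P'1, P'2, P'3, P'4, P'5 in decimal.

P'1 = 14, P'2 = 5, P'3 = 14, P'4 = 4, P'5 = 1

In CTR with a reused counter, both messages share the same keystream S_i, so C_i ⊕ C'_i = P_i ⊕ P'_i and thus P'_i = P_i ⊕ C_i ⊕ C'_i.
P'1: 2 ⊕ 11 ⊕ 7 = 14.
P'2: 13 ⊕ 8 ⊕ 0 = 5.
P'3: 14 ⊕ 15 ⊕ 15 = 14.
P'4: 13 ⊕ 3 ⊕ 10 = 4.
P'5: 12 ⊕ 6 ⊕ 11 = 1.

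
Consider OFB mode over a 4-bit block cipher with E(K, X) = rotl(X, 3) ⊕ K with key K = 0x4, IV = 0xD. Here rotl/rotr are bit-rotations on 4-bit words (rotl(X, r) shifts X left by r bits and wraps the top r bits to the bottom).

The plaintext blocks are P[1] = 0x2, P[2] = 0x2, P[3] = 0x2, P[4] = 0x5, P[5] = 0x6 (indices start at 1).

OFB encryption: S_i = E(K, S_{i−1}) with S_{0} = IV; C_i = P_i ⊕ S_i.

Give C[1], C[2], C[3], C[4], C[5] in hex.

C[1]: S = E(K, 0xD) = 0xA; 0x2 ⊕ 0xA = 0x8.
C[2]: S = E(K, 0xA) = 0x1; 0x2 ⊕ 0x1 = 0x3.
C[3]: S = E(K, 0x1) = 0xC; 0x2 ⊕ 0xC = 0xE.
C[4]: S = E(K, 0xC) = 0x2; 0x5 ⊕ 0x2 = 0x7.
C[5]: S = E(K, 0x2) = 0x5; 0x6 ⊕ 0x5 = 0x3.

C[1] = 0x8, C[2] = 0x3, C[3] = 0xE, C[4] = 0x7, C[5] = 0x3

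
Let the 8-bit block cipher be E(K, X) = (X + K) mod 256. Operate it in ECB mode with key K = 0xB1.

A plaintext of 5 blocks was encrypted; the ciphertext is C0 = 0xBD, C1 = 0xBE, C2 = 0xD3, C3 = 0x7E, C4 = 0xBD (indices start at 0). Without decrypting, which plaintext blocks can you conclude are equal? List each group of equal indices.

P0 = P4

ECB encrypts each block independently with the same key, so equal ciphertext blocks imply equal plaintext blocks.
C0 = C4 = 0xBD, so P0 = P4.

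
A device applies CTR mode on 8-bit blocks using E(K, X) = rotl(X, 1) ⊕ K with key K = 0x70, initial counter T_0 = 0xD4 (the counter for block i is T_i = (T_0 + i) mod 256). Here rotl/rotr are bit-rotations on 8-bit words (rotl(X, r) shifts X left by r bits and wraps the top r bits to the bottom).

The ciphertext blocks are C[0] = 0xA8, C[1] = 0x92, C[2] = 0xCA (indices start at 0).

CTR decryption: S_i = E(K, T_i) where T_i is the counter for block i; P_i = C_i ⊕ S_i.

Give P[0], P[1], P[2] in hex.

P[0]: T = 0xD4, S = E(K, T) = 0xD9; 0xA8 ⊕ 0xD9 = 0x71.
P[1]: T = 0xD5, S = E(K, T) = 0xDB; 0x92 ⊕ 0xDB = 0x49.
P[2]: T = 0xD6, S = E(K, T) = 0xDD; 0xCA ⊕ 0xDD = 0x17.

P[0] = 0x71, P[1] = 0x49, P[2] = 0x17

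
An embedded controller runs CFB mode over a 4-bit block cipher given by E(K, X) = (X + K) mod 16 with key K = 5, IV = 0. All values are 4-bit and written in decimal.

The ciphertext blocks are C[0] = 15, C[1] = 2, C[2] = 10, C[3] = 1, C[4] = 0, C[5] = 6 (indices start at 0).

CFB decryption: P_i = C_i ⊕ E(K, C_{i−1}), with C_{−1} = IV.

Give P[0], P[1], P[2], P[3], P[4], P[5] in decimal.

P[0] = 10, P[1] = 6, P[2] = 13, P[3] = 14, P[4] = 6, P[5] = 3

P[0]: E(K, 0) = 5; 15 ⊕ 5 = 10.
P[1]: E(K, 15) = 4; 2 ⊕ 4 = 6.
P[2]: E(K, 2) = 7; 10 ⊕ 7 = 13.
P[3]: E(K, 10) = 15; 1 ⊕ 15 = 14.
P[4]: E(K, 1) = 6; 0 ⊕ 6 = 6.
P[5]: E(K, 0) = 5; 6 ⊕ 5 = 3.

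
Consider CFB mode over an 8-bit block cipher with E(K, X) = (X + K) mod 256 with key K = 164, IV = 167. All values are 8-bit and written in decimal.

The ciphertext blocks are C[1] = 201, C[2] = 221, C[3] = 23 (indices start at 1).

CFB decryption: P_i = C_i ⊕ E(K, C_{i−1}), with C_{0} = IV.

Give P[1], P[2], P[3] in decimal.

P[1]: E(K, 167) = 75; 201 ⊕ 75 = 130.
P[2]: E(K, 201) = 109; 221 ⊕ 109 = 176.
P[3]: E(K, 221) = 129; 23 ⊕ 129 = 150.

P[1] = 130, P[2] = 176, P[3] = 150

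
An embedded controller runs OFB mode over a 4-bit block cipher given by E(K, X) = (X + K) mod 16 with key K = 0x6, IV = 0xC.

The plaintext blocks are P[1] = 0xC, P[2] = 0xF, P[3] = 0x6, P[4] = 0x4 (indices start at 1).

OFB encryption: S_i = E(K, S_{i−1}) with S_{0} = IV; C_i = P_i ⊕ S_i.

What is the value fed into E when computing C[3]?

0x8

C[1]: S = E(K, 0xC) = 0x2; 0xC ⊕ 0x2 = 0xE.
C[2]: S = E(K, 0x2) = 0x8; 0xF ⊕ 0x8 = 0x7.
C[3]: S = E(K, 0x8) = 0xE; 0x6 ⊕ 0xE = 0x8.
So the input to E for block [3] is 0x8.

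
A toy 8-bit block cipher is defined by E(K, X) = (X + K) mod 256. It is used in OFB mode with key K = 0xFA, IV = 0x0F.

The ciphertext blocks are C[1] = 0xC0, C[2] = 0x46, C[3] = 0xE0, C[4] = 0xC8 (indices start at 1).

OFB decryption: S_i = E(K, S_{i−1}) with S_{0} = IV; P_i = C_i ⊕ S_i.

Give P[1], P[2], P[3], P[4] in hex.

P[1]: S = E(K, 0x0F) = 0x09; 0xC0 ⊕ 0x09 = 0xC9.
P[2]: S = E(K, 0x09) = 0x03; 0x46 ⊕ 0x03 = 0x45.
P[3]: S = E(K, 0x03) = 0xFD; 0xE0 ⊕ 0xFD = 0x1D.
P[4]: S = E(K, 0xFD) = 0xF7; 0xC8 ⊕ 0xF7 = 0x3F.

P[1] = 0xC9, P[2] = 0x45, P[3] = 0x1D, P[4] = 0x3F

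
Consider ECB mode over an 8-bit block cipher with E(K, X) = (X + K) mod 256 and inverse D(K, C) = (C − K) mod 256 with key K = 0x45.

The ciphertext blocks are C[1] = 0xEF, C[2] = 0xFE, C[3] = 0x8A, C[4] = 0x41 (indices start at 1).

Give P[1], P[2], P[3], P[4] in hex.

ECB decryption: P_i = D(K, C_i).
P[1]: D(K, 0xEF) = 0xAA.
P[2]: D(K, 0xFE) = 0xB9.
P[3]: D(K, 0x8A) = 0x45.
P[4]: D(K, 0x41) = 0xFC.

P[1] = 0xAA, P[2] = 0xB9, P[3] = 0x45, P[4] = 0xFC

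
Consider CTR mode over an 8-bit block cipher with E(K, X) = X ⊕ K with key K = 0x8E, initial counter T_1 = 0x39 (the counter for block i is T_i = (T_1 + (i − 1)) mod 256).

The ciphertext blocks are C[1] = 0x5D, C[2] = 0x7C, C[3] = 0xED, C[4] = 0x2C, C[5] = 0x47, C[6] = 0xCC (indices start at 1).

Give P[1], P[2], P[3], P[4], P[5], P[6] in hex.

P[1] = 0xEA, P[2] = 0xC8, P[3] = 0x58, P[4] = 0x9E, P[5] = 0xF4, P[6] = 0x7C

CTR decryption: S_i = E(K, T_i) where T_i is the counter for block i; P_i = C_i ⊕ S_i.
P[1]: T = 0x39, S = E(K, T) = 0xB7; 0x5D ⊕ 0xB7 = 0xEA.
P[2]: T = 0x3A, S = E(K, T) = 0xB4; 0x7C ⊕ 0xB4 = 0xC8.
P[3]: T = 0x3B, S = E(K, T) = 0xB5; 0xED ⊕ 0xB5 = 0x58.
P[4]: T = 0x3C, S = E(K, T) = 0xB2; 0x2C ⊕ 0xB2 = 0x9E.
P[5]: T = 0x3D, S = E(K, T) = 0xB3; 0x47 ⊕ 0xB3 = 0xF4.
P[6]: T = 0x3E, S = E(K, T) = 0xB0; 0xCC ⊕ 0xB0 = 0x7C.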